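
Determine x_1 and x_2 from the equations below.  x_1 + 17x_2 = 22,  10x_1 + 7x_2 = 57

From equation 1: x_1 = 22 − 17·x_2.
Substitute into equation 2 and solve: x_2 = 1.
Then x_1 = 5.

x_1 = 5, x_2 = 1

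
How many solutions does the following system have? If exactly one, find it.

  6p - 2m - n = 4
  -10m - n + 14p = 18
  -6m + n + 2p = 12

Row-reduce:
R1 ← R1 / (-2).
R2 ← R2 + 10·R1.
R3 ← R3 + 6·R1.
R2 ← R2 / (4).
R1 ← R1 − 1/2·R2.
R3 ← R3 − 4·R2.
Row 3 reduces to 0 = 2, a contradiction. The system is inconsistent.

no solution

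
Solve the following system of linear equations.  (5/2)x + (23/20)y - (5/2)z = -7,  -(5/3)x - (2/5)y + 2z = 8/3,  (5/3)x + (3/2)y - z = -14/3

no solution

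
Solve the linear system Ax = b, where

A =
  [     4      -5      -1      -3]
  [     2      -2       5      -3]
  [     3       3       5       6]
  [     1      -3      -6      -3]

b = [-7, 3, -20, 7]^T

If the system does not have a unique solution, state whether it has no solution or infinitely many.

Row-reduce the augmented matrix:
R1 ← R1 / (4).
R2 ← R2 − 2·R1.
R3 ← R3 − 3·R1.
R4 ← R4 − 1·R1.
R2 ← R2 / (1/2).
R1 ← R1 + 5/4·R2.
R3 ← R3 − 27/4·R2.
R4 ← R4 + 7/4·R2.
R3 ← R3 / (-137/2).
R1 ← R1 − 27/2·R3.
R2 ← R2 − 11·R3.
R4 ← R4 − 27/2·R3.
R4 ← R4 / (-258/137).
R1 ← R1 − 153/137·R4.
R2 ← R2 − 216/137·R4.
R3 ← R3 + 57/137·R4.
Reading off the reduced rows gives x_1 = 1, x_2 = 6, x_3 = -1, x_4 = -6.

x_1 = 1, x_2 = 6, x_3 = -1, x_4 = -6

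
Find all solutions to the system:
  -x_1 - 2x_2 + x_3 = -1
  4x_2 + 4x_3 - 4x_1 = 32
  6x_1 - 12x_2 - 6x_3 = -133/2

no solution

Row-reduce:
R1 ← R1 / (-1).
R2 ← R2 + 4·R1.
R3 ← R3 − 6·R1.
R2 ← R2 / (12).
R1 ← R1 − 2·R2.
R3 ← R3 + 24·R2.
Row 3 reduces to 0 = -1/2, a contradiction. The system is inconsistent.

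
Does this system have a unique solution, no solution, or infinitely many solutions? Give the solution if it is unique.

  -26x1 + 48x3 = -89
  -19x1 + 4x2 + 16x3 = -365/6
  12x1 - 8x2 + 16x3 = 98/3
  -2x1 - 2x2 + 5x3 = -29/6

Row-reduce the augmented matrix:
R1 ← R1 / (-26).
R2 ← R2 + 19·R1.
R3 ← R3 − 12·R1.
R4 ← R4 + 2·R1.
R2 ← R2 / (4).
R3 ← R3 + 8·R2.
R4 ← R4 + 2·R2.
Swap R3 and R4.
R3 ← R3 / (-107/13).
R1 ← R1 + 24/13·R3.
R2 ← R2 + 62/13·R3.
R4 reduces to 0 = 0, so the extra equation is consistent.
Reading off the reduced rows gives x1 = 5/2, x2 = -4/3, x3 = -1/2.

x1 = 5/2, x2 = -4/3, x3 = -1/2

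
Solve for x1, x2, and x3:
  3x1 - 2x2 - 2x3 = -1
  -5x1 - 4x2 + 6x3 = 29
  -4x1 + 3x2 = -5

x1 = -1, x2 = -3, x3 = 2

Row-reduce the augmented matrix:
R1 ← R1 / (3).
R2 ← R2 + 5·R1.
R3 ← R3 + 4·R1.
R2 ← R2 / (-22/3).
R1 ← R1 + 2/3·R2.
R3 ← R3 − 1/3·R2.
R3 ← R3 / (-28/11).
R1 ← R1 + 10/11·R3.
R2 ← R2 + 4/11·R3.
Reading off the reduced rows gives x1 = -1, x2 = -3, x3 = 2.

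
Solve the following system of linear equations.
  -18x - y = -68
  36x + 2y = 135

no solution

Row-reduce:
R1 ← R1 / (-18).
R2 ← R2 − 36·R1.
Row 2 reduces to 0 = -1, a contradiction. The system is inconsistent.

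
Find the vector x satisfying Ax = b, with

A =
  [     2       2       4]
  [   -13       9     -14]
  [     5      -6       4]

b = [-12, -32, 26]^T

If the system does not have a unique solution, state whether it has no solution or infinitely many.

Row-reduce:
R1 ← R1 / (2).
R2 ← R2 + 13·R1.
R3 ← R3 − 5·R1.
R2 ← R2 / (22).
R1 ← R1 − 1·R2.
R3 ← R3 + 11·R2.
Row 3 reduces to 0 = 1, a contradiction. The system is inconsistent.

no solution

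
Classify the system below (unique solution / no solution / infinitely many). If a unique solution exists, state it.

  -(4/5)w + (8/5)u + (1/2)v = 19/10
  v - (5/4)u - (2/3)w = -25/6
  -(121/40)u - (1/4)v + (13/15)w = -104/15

no solution

Row-reduce:
R1 ← R1 / (8/5).
R2 ← R2 + 5/4·R1.
R3 ← R3 + 121/40·R1.
R2 ← R2 / (89/64).
R1 ← R1 − 5/16·R2.
R3 ← R3 − 89/128·R2.
Row 3 reduces to 0 = -2, a contradiction. The system is inconsistent.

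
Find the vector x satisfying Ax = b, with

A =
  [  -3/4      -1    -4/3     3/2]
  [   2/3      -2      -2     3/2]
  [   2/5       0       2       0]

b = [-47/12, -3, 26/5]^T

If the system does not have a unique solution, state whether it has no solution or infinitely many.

infinitely many solutions

Row-reduce:
R1 ← R1 / (-3/4).
R2 ← R2 − 2/3·R1.
R3 ← R3 − 2/5·R1.
R2 ← R2 / (-26/9).
R1 ← R1 − 4/3·R2.
R3 ← R3 + 8/15·R2.
R3 ← R3 / (122/65).
R1 ← R1 − 4/13·R3.
R2 ← R2 − 43/39·R3.
Rank is 3 with 4 unknowns, leaving x_4 free.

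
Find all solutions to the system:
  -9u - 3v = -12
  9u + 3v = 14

Row-reduce:
R1 ← R1 / (-9).
R2 ← R2 − 9·R1.
Row 2 reduces to 0 = 2, a contradiction. The system is inconsistent.

no solution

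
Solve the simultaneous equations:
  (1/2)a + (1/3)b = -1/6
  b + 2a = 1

a = 3, b = -5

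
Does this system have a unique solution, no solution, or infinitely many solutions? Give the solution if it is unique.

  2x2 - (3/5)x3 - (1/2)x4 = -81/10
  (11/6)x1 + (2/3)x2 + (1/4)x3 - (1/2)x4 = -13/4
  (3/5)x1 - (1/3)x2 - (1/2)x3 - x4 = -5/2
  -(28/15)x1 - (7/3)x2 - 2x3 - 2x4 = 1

no solution

Row-reduce:
Swap R1 and R2.
R1 ← R1 / (11/6).
R3 ← R3 − 3/5·R1.
R4 ← R4 + 28/15·R1.
R2 ← R2 / (2).
R1 ← R1 − 4/11·R2.
R3 ← R3 + 91/165·R2.
R4 ← R4 + 91/55·R2.
R3 ← R3 / (-411/550).
R1 ← R1 − 27/110·R3.
R2 ← R2 + 3/10·R3.
R4 ← R4 + 1233/550·R3.
Row 4 reduces to 0 = 2, a contradiction. The system is inconsistent.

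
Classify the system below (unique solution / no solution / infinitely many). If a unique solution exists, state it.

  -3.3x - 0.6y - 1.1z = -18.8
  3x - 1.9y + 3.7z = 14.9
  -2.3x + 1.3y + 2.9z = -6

x = 5, y = 2, z = 1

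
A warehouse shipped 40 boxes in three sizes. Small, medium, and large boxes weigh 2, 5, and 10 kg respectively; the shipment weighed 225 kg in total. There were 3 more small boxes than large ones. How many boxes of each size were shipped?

small boxes: 20, medium boxes: 3, large boxes: 17

Let s = small boxes, m = medium boxes, l = large boxes.
  s + m + l = 40
  2s + 5m + 10l = 225
  s - l = 3
Row-reduce the augmented matrix:
R2 ← R2 − 2·R1.
R3 ← R3 − 1·R1.
R2 ← R2 / (3).
R1 ← R1 − 1·R2.
R3 ← R3 + 1·R2.
R3 ← R3 / (2/3).
R1 ← R1 + 5/3·R3.
R2 ← R2 − 8/3·R3.
Reading off the reduced rows gives s = 20, m = 3, l = 17.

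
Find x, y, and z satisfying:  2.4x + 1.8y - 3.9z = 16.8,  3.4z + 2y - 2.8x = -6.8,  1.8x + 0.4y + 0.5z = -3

Row-reduce the augmented matrix:
R1 ← R1 / (12/5).
R2 ← R2 + 14/5·R1.
R3 ← R3 − 9/5·R1.
R2 ← R2 / (41/10).
R1 ← R1 − 3/4·R2.
R3 ← R3 + 19/20·R2.
R3 ← R3 / (259/82).
R1 ← R1 + 58/41·R3.
R2 ← R2 + 23/82·R3.
Reading off the reduced rows gives x = -1, y = 2, z = -4.

x = -1, y = 2, z = -4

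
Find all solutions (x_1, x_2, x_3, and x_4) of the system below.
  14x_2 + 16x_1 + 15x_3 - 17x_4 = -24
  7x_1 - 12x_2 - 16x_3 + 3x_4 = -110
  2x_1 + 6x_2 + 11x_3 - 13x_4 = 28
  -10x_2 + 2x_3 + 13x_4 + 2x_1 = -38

x_1 = -6, x_2 = 3, x_3 = 2, x_4 = 0

Row-reduce the augmented matrix:
R1 ← R1 / (16).
R2 ← R2 − 7·R1.
R3 ← R3 − 2·R1.
R4 ← R4 − 2·R1.
R2 ← R2 / (-145/8).
R1 ← R1 − 7/8·R2.
R3 ← R3 − 17/4·R2.
R4 ← R4 + 47/4·R2.
R3 ← R3 / (556/145).
R1 ← R1 + 22/145·R3.
R2 ← R2 − 361/290·R3.
R4 ← R4 − 2139/145·R3.
R4 ← R4 / (11337/278).
R1 ← R1 + 124/139·R4.
R2 ← R2 − 1201/556·R4.
R3 ← R3 + 611/278·R4.
Reading off the reduced rows gives x_1 = -6, x_2 = 3, x_3 = 2, x_4 = 0.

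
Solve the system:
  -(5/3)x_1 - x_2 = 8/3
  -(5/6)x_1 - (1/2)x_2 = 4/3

infinitely many solutions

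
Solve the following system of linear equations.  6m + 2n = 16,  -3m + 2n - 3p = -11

Row-reduce:
R1 ← R1 / (6).
R2 ← R2 + 3·R1.
R2 ← R2 / (3).
R1 ← R1 − 1/3·R2.
Rank is 2 with 3 unknowns, leaving p free.

infinitely many solutions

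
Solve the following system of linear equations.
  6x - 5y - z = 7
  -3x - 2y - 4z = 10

Row-reduce:
R1 ← R1 / (6).
R2 ← R2 + 3·R1.
R2 ← R2 / (-9/2).
R1 ← R1 + 5/6·R2.
Rank is 2 with 3 unknowns, leaving z free.

infinitely many solutions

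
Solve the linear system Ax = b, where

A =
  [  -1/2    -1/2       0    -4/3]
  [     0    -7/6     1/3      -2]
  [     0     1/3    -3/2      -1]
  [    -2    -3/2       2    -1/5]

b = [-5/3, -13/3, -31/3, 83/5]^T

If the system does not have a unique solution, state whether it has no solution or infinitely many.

Row-reduce the augmented matrix:
R1 ← R1 / (-1/2).
R4 ← R4 + 2·R1.
R2 ← R2 / (-7/6).
R1 ← R1 − 1·R2.
R3 ← R3 − 1/3·R2.
R4 ← R4 − 1/2·R2.
R3 ← R3 / (-59/42).
R1 ← R1 − 2/7·R3.
R2 ← R2 + 2/7·R3.
R4 ← R4 − 15/7·R3.
R4 ← R4 / (1663/885).
R1 ← R1 − 112/177·R4.
R2 ← R2 − 120/59·R4.
R3 ← R3 − 66/59·R4.
Reading off the reduced rows gives x_1 = -4, x_2 = 2, x_3 = 6, x_4 = 2.

x_1 = -4, x_2 = 2, x_3 = 6, x_4 = 2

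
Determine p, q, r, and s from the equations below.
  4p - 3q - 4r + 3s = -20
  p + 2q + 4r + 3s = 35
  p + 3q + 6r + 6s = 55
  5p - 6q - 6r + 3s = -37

p = 1, q = 2, r = 6, s = 2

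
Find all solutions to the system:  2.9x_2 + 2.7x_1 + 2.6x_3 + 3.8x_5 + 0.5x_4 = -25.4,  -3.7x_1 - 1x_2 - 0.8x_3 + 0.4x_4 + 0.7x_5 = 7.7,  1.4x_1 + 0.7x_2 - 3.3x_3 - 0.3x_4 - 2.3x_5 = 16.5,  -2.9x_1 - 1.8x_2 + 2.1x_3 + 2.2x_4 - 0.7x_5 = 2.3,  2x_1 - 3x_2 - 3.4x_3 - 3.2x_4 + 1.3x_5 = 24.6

x_1 = 1, x_2 = -5, x_3 = -6, x_4 = 4, x_5 = 0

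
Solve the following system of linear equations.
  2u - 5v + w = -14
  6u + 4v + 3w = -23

Row-reduce:
R1 ← R1 / (2).
R2 ← R2 − 6·R1.
R2 ← R2 / (19).
R1 ← R1 + 5/2·R2.
Rank is 2 with 3 unknowns, leaving w free.

infinitely many solutions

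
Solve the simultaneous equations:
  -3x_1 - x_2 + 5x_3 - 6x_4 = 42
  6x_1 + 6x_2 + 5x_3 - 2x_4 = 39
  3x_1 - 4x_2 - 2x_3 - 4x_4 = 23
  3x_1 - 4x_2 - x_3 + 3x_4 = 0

Row-reduce the augmented matrix:
R1 ← R1 / (-3).
R2 ← R2 − 6·R1.
R3 ← R3 − 3·R1.
R4 ← R4 − 3·R1.
R2 ← R2 / (4).
R1 ← R1 − 1/3·R2.
R3 ← R3 + 5·R2.
R4 ← R4 + 5·R2.
R3 ← R3 / (87/4).
R1 ← R1 + 35/12·R3.
R2 ← R2 − 15/4·R3.
R4 ← R4 − 91/4·R3.
R4 ← R4 / (719/87).
R1 ← R1 + 136/261·R4.
R2 ← R2 − 36/29·R4.
R3 ← R3 + 110/87·R4.
Reading off the reduced rows gives x_1 = 3, x_2 = -2, x_3 = 5, x_4 = -4.

x_1 = 3, x_2 = -2, x_3 = 5, x_4 = -4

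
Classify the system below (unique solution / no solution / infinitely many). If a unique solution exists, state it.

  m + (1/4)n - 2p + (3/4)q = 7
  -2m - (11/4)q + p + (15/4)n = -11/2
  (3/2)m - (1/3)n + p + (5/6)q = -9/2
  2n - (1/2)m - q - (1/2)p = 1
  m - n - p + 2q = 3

Row-reduce:
R2 ← R2 + 2·R1.
R3 ← R3 − 3/2·R1.
R4 ← R4 + 1/2·R1.
R5 ← R5 − 1·R1.
R2 ← R2 / (17/4).
R1 ← R1 − 1/4·R2.
R3 ← R3 + 17/24·R2.
R4 ← R4 − 17/8·R2.
R5 ← R5 + 5/4·R2.
R3 ← R3 / (7/2).
R1 ← R1 + 31/17·R3.
R2 ← R2 + 12/17·R3.
R5 ← R5 − 2/17·R3.
Swap R4 and R5.
R4 ← R4 / (107/119).
R1 ← R1 − 67/119·R4.
R2 ← R2 + 47/119·R4.
R3 ← R3 + 1/7·R4.
Row 5 reduces to 0 = 1/4, a contradiction. The system is inconsistent.

no solution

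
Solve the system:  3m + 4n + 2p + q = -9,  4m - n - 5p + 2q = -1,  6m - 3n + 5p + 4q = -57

infinitely many solutions

Row-reduce:
R1 ← R1 / (3).
R2 ← R2 − 4·R1.
R3 ← R3 − 6·R1.
R2 ← R2 / (-19/3).
R1 ← R1 − 4/3·R2.
R3 ← R3 + 11·R2.
R3 ← R3 / (272/19).
R1 ← R1 + 18/19·R3.
R2 ← R2 − 23/19·R3.
Rank is 3 with 4 unknowns, leaving q free.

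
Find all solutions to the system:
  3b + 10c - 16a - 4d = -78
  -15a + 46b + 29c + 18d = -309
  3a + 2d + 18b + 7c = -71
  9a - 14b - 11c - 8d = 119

Row-reduce:
R1 ← R1 / (-16).
R2 ← R2 + 15·R1.
R3 ← R3 − 3·R1.
R4 ← R4 − 9·R1.
R2 ← R2 / (691/16).
R1 ← R1 + 3/16·R2.
R3 ← R3 − 297/16·R2.
R4 ← R4 + 197/16·R2.
R3 ← R3 / (304/691).
R1 ← R1 + 373/691·R3.
R2 ← R2 − 314/691·R3.
R4 ← R4 − 152/691·R3.
Rank is 3 with 4 unknowns, leaving d free.

infinitely many solutions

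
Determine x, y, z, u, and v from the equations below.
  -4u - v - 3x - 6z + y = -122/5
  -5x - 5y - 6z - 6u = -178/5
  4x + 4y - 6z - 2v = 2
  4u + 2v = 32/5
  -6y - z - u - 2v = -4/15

x = 2, y = 0, z = 5/3, u = 13/5, v = -2

Row-reduce the augmented matrix:
R1 ← R1 / (-3).
R2 ← R2 + 5·R1.
R3 ← R3 − 4·R1.
R2 ← R2 / (-20/3).
R1 ← R1 + 1/3·R2.
R3 ← R3 − 16/3·R2.
R5 ← R5 + 6·R2.
R3 ← R3 / (-54/5).
R1 ← R1 − 9/5·R3.
R2 ← R2 + 3/5·R3.
R5 ← R5 + 23/5·R3.
R4 ← R4 / (4).
R1 ← R1 − 1/2·R4.
R2 ← R2 − 1/6·R4.
R3 ← R3 − 4/9·R4.
R5 ← R5 − 4/9·R4.
R5 ← R5 / (-155/54).
R1 ← R1 + 1/3·R5.
R2 ← R2 + 2/9·R5.
R3 ← R3 + 1/27·R5.
R4 ← R4 − 1/2·R5.
Reading off the reduced rows gives x = 2, y = 0, z = 5/3, u = 13/5, v = -2.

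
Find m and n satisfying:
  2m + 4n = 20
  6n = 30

Row-reduce the augmented matrix:
R1 ← R1 / (2).
R2 ← R2 / (6).
R1 ← R1 − 2·R2.
Reading off the reduced rows gives m = 0, n = 5.

m = 0, n = 5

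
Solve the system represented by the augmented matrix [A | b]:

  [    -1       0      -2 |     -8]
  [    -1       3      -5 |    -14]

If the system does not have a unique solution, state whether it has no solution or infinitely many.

Row-reduce:
R1 ← R1 / (-1).
R2 ← R2 + 1·R1.
R2 ← R2 / (3).
Rank is 2 with 3 unknowns, leaving x_3 free.

infinitely many solutions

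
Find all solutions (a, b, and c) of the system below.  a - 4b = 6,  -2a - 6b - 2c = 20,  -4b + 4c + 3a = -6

a = -2, b = -2, c = -2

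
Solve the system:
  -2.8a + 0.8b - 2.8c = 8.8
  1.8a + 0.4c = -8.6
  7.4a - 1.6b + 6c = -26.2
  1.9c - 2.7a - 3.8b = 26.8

a = -5, b = -3, c = 1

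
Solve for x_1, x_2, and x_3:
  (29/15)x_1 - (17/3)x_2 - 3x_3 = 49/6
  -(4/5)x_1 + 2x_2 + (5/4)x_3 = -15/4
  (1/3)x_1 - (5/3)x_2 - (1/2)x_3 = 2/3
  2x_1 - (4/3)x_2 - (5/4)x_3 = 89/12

Row-reduce the augmented matrix:
R1 ← R1 / (29/15).
R2 ← R2 + 4/5·R1.
R3 ← R3 − 1/3·R1.
R4 ← R4 − 2·R1.
R2 ← R2 / (-10/29).
R1 ← R1 + 85/29·R2.
R3 ← R3 + 20/29·R2.
R4 ← R4 − 394/87·R2.
Swap R3 and R4.
R3 ← R3 / (59/30).
R1 ← R1 + 13/8·R3.
R2 ← R2 + 1/40·R3.
R4 reduces to 0 = 0, so the extra equation is consistent.
Reading off the reduced rows gives x_1 = 5/2, x_2 = 1, x_3 = -3.

x_1 = 5/2, x_2 = 1, x_3 = -3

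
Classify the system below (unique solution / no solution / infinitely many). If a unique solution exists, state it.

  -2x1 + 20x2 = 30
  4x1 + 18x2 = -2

x1 = -5, x2 = 1

Row-reduce the augmented matrix:
R1 ← R1 / (-2).
R2 ← R2 − 4·R1.
R2 ← R2 / (58).
R1 ← R1 + 10·R2.
Reading off the reduced rows gives x1 = -5, x2 = 1.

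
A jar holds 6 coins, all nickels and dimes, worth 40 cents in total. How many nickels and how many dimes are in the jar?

Let n = nickels, d = dimes.
  n + d = 6
  5n + 10d = 40
Row-reduce the augmented matrix:
R2 ← R2 − 5·R1.
R2 ← R2 / (5).
R1 ← R1 − 1·R2.
Reading off the reduced rows gives n = 4, d = 2.

nickels: 4, dimes: 2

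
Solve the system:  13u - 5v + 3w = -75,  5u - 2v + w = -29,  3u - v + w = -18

Row-reduce:
R1 ← R1 / (13).
R2 ← R2 − 5·R1.
R3 ← R3 − 3·R1.
R2 ← R2 / (-1/13).
R1 ← R1 + 5/13·R2.
R3 ← R3 − 2/13·R2.
Row 3 reduces to 0 = -1, a contradiction. The system is inconsistent.

no solution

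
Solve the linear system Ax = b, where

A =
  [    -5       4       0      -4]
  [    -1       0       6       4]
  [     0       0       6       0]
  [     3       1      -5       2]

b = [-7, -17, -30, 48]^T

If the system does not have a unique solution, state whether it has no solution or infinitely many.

x_1 = 3, x_2 = 6, x_3 = -5, x_4 = 4

Row-reduce the augmented matrix:
R1 ← R1 / (-5).
R2 ← R2 + 1·R1.
R4 ← R4 − 3·R1.
R2 ← R2 / (-4/5).
R1 ← R1 + 4/5·R2.
R4 ← R4 − 17/5·R2.
R3 ← R3 / (6).
R1 ← R1 + 6·R3.
R2 ← R2 + 15/2·R3.
R4 ← R4 − 41/2·R3.
R4 ← R4 / (20).
R1 ← R1 + 4·R4.
R2 ← R2 + 6·R4.
Reading off the reduced rows gives x_1 = 3, x_2 = 6, x_3 = -5, x_4 = 4.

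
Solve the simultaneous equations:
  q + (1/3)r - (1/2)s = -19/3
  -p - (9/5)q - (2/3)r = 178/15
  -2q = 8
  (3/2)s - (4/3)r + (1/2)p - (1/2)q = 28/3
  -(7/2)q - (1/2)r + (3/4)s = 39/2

no solution

Row-reduce:
Swap R1 and R2.
R1 ← R1 / (-1).
R4 ← R4 − 1/2·R1.
R1 ← R1 − 9/5·R2.
R3 ← R3 + 2·R2.
R4 ← R4 + 7/5·R2.
R5 ← R5 + 7/2·R2.
R3 ← R3 / (2/3).
R1 ← R1 − 1/15·R3.
R2 ← R2 − 1/3·R3.
R4 ← R4 + 6/5·R3.
R5 ← R5 − 2/3·R3.
R4 ← R4 / (-1).
R1 ← R1 − 1·R4.
R3 ← R3 + 3/2·R4.
Row 5 reduces to 0 = 2, a contradiction. The system is inconsistent.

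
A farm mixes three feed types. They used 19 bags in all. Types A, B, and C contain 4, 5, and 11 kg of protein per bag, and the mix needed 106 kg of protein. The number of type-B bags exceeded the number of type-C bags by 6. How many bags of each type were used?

type-A bags: 7, type-B bags: 9, type-C bags: 3

Let a = type-A bags, b = type-B bags, c = type-C bags.
  a + b + c = 19
  4a + 5b + 11c = 106
  -c + b = 6
Row-reduce the augmented matrix:
R2 ← R2 − 4·R1.
R1 ← R1 − 1·R2.
R3 ← R3 − 1·R2.
R3 ← R3 / (-8).
R1 ← R1 + 6·R3.
R2 ← R2 − 7·R3.
Reading off the reduced rows gives a = 7, b = 9, c = 3.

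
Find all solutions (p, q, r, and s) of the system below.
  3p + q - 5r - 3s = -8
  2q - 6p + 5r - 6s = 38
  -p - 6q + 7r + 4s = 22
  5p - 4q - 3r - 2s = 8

no solution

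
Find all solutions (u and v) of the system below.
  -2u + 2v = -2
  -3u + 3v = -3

Row-reduce:
R1 ← R1 / (-2).
R2 ← R2 + 3·R1.
Rank is 1 with 2 unknowns, leaving v free.

infinitely many solutions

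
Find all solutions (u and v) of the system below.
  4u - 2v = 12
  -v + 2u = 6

infinitely many solutions

Row-reduce:
R1 ← R1 / (4).
R2 ← R2 − 2·R1.
Rank is 1 with 2 unknowns, leaving v free.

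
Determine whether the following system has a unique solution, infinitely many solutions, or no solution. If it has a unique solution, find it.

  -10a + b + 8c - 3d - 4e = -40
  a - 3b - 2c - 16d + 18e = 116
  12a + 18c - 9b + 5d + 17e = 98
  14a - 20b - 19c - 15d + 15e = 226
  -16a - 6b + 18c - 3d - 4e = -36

a = 4, b = -4, c = 0, d = -4, e = 2

Row-reduce the augmented matrix:
R1 ← R1 / (-10).
R2 ← R2 − 1·R1.
R3 ← R3 − 12·R1.
R4 ← R4 − 14·R1.
R5 ← R5 + 16·R1.
R2 ← R2 / (-29/10).
R1 ← R1 + 1/10·R2.
R3 ← R3 + 39/5·R2.
R4 ← R4 + 93/5·R2.
R5 ← R5 + 38/5·R2.
R3 ← R3 / (894/29).
R1 ← R1 + 22/29·R3.
R2 ← R2 − 12/29·R3.
R4 ← R4 + 3/29·R3.
R5 ← R5 − 242/29·R3.
R4 ← R4 / (12739/149).
R1 ← R1 − 883/447·R4.
R2 ← R2 − 747/149·R4.
R3 ← R3 − 656/447·R4.
R5 ← R5 − 14425/447·R4.
R5 ← R5 / (373879/76434).
R1 ← R1 − 101053/76434·R5.
R2 ← R2 − 12171/25478·R5.
R3 ← R3 − 48803/76434·R5.
R4 ← R4 + 30873/25478·R5.
Reading off the reduced rows gives a = 4, b = -4, c = 0, d = -4, e = 2.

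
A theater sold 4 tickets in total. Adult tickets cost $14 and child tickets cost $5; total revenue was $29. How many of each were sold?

Let a = adult tickets, c = child tickets.
  a + c = 4
  14a + 5c = 29
From equation 1: a = 4 − c.
Substitute into equation 2 and solve: c = 3.
Then a = 1.

adult tickets: 1, child tickets: 3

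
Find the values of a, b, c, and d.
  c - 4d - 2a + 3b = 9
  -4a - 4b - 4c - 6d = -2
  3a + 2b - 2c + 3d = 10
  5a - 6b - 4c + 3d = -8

a = 1, b = 3, c = -2, d = -1

Row-reduce the augmented matrix:
R1 ← R1 / (-2).
R2 ← R2 + 4·R1.
R3 ← R3 − 3·R1.
R4 ← R4 − 5·R1.
R2 ← R2 / (-10).
R1 ← R1 + 3/2·R2.
R3 ← R3 − 13/2·R2.
R4 ← R4 − 3/2·R2.
R3 ← R3 / (-22/5).
R1 ← R1 − 2/5·R3.
R2 ← R2 − 3/5·R3.
R4 ← R4 + 12/5·R3.
R4 ← R4 / (-127/22).
R1 ← R1 − 17/11·R4.
R2 ← R2 + 19/44·R4.
R3 ← R3 − 17/44·R4.
Reading off the reduced rows gives a = 1, b = 3, c = -2, d = -1.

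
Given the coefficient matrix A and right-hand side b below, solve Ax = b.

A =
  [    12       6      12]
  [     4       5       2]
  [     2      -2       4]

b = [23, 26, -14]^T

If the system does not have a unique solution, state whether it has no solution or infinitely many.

no solution

Row-reduce:
R1 ← R1 / (12).
R2 ← R2 − 4·R1.
R3 ← R3 − 2·R1.
R2 ← R2 / (3).
R1 ← R1 − 1/2·R2.
R3 ← R3 + 3·R2.
Row 3 reduces to 0 = 1/2, a contradiction. The system is inconsistent.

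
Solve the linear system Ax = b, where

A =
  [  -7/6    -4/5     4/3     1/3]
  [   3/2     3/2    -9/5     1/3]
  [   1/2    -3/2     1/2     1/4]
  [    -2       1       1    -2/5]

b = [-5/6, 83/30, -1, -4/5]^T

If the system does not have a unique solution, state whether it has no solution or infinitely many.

x_1 = -1, x_2 = 0, x_3 = -2, x_4 = 2

Row-reduce the augmented matrix:
R1 ← R1 / (-7/6).
R2 ← R2 − 3/2·R1.
R3 ← R3 − 1/2·R1.
R4 ← R4 + 2·R1.
R2 ← R2 / (33/70).
R1 ← R1 − 24/35·R2.
R3 ← R3 + 129/70·R2.
R4 ← R4 − 83/35·R2.
R3 ← R3 / (81/110).
R1 ← R1 + 56/55·R3.
R2 ← R2 + 2/11·R3.
R4 ← R4 + 47/55·R3.
R4 ← R4 / (-2167/2430).
R1 ← R1 − 794/243·R4.
R2 ← R2 − 595/243·R4.
R3 ← R3 − 2225/486·R4.
Reading off the reduced rows gives x_1 = -1, x_2 = 0, x_3 = -2, x_4 = 2.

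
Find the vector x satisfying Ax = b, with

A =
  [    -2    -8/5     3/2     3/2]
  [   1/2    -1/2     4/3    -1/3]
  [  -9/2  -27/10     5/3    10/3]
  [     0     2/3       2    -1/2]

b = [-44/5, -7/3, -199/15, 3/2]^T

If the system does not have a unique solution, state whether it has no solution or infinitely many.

no solution

Row-reduce:
R1 ← R1 / (-2).
R2 ← R2 − 1/2·R1.
R3 ← R3 + 9/2·R1.
R2 ← R2 / (-9/10).
R1 ← R1 − 4/5·R2.
R3 ← R3 − 9/10·R2.
R4 ← R4 − 2/3·R2.
Swap R3 and R4.
R3 ← R3 / (529/162).
R1 ← R1 − 83/108·R3.
R2 ← R2 + 205/108·R3.
Row 4 reduces to 0 = 2, a contradiction. The system is inconsistent.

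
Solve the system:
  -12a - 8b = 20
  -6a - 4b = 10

infinitely many solutions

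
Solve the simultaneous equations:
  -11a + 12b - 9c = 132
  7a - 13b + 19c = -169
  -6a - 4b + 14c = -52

Row-reduce the augmented matrix:
R1 ← R1 / (-11).
R2 ← R2 − 7·R1.
R3 ← R3 + 6·R1.
R2 ← R2 / (-59/11).
R1 ← R1 + 12/11·R2.
R3 ← R3 + 116/11·R2.
R3 ← R3 / (-424/59).
R1 ← R1 + 111/59·R3.
R2 ← R2 + 146/59·R3.
Reading off the reduced rows gives a = -6, b = 1, c = -6.

a = -6, b = 1, c = -6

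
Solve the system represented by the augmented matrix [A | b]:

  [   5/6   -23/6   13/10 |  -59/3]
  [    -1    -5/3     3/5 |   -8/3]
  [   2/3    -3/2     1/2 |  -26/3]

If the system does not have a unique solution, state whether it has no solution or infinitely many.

no solution

Row-reduce:
R1 ← R1 / (5/6).
R2 ← R2 + 1·R1.
R3 ← R3 − 2/3·R1.
R2 ← R2 / (-94/15).
R1 ← R1 + 23/5·R2.
R3 ← R3 − 47/30·R2.
Row 3 reduces to 0 = 1/2, a contradiction. The system is inconsistent.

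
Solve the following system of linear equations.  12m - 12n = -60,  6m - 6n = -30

Row-reduce:
R1 ← R1 / (12).
R2 ← R2 − 6·R1.
Rank is 1 with 2 unknowns, leaving n free.

infinitely many solutions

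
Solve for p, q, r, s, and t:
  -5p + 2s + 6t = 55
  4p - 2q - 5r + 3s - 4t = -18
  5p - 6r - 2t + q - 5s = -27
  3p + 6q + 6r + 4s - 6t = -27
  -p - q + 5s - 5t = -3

Row-reduce the augmented matrix:
R1 ← R1 / (-5).
R2 ← R2 − 4·R1.
R3 ← R3 − 5·R1.
R4 ← R4 − 3·R1.
R5 ← R5 + 1·R1.
R2 ← R2 / (-2).
R3 ← R3 − 1·R2.
R4 ← R4 − 6·R2.
R5 ← R5 + 1·R2.
R3 ← R3 / (-17/2).
R2 ← R2 − 5/2·R3.
R4 ← R4 + 9·R3.
R5 ← R5 − 5/2·R3.
R4 ← R4 / (1678/85).
R1 ← R1 + 2/5·R4.
R2 ← R2 + 213/85·R4.
R3 ← R3 − 7/85·R4.
R5 ← R5 − 178/85·R4.
R5 ← R5 / (-4037/839).
R1 ← R1 + 1086/839·R5.
R2 ← R2 − 254/839·R5.
R3 ← R3 + 418/839·R5.
R4 ← R4 + 198/839·R5.
Reading off the reduced rows gives p = -5, q = 3, r = -3, s = 3, t = 4.

p = -5, q = 3, r = -3, s = 3, t = 4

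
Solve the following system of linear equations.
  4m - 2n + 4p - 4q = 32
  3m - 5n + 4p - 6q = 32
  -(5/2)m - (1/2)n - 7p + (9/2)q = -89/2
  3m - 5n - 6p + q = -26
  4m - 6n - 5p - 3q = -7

Row-reduce:
R1 ← R1 / (4).
R2 ← R2 − 3·R1.
R3 ← R3 + 5/2·R1.
R4 ← R4 − 3·R1.
R5 ← R5 − 4·R1.
R2 ← R2 / (-7/2).
R1 ← R1 + 1/2·R2.
R3 ← R3 + 7/4·R2.
R4 ← R4 + 7/2·R2.
R5 ← R5 + 4·R2.
R3 ← R3 / (-5).
R1 ← R1 − 6/7·R3.
R2 ← R2 + 2/7·R3.
R4 ← R4 + 10·R3.
R5 ← R5 + 71/7·R3.
Swap R4 and R5.
R4 ← R4 / (-187/70).
R1 ← R1 − 1/35·R4.
R2 ← R2 − 23/35·R4.
R3 ← R3 + 7/10·R4.
Row 5 reduces to 0 = -1, a contradiction. The system is inconsistent.

no solution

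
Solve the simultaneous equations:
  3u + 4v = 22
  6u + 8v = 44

Row-reduce:
R1 ← R1 / (3).
R2 ← R2 − 6·R1.
Rank is 1 with 2 unknowns, leaving v free.

infinitely many solutions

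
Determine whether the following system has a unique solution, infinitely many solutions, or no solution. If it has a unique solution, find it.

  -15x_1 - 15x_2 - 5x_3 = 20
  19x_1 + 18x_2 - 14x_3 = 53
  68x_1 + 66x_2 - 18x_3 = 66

infinitely many solutions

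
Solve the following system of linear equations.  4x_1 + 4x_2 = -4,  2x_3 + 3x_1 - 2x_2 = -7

infinitely many solutions

Row-reduce:
R1 ← R1 / (4).
R2 ← R2 − 3·R1.
R2 ← R2 / (-5).
R1 ← R1 − 1·R2.
Rank is 2 with 3 unknowns, leaving x_3 free.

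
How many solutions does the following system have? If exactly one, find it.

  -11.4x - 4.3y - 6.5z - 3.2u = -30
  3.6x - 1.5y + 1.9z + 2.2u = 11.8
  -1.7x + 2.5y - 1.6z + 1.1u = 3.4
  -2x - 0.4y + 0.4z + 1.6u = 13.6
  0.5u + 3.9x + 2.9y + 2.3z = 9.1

x = -2, y = 1, z = 5, u = 5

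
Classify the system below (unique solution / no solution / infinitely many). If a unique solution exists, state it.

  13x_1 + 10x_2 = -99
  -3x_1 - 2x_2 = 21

x_1 = -3, x_2 = -6

Row-reduce the augmented matrix:
R1 ← R1 / (13).
R2 ← R2 + 3·R1.
R2 ← R2 / (4/13).
R1 ← R1 − 10/13·R2.
Reading off the reduced rows gives x_1 = -3, x_2 = -6.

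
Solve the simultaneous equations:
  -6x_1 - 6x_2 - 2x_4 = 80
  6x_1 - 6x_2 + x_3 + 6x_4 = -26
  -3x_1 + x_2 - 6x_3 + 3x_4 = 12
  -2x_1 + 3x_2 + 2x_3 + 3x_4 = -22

Row-reduce the augmented matrix:
R1 ← R1 / (-6).
R2 ← R2 − 6·R1.
R3 ← R3 + 3·R1.
R4 ← R4 + 2·R1.
R2 ← R2 / (-12).
R1 ← R1 − 1·R2.
R3 ← R3 − 4·R2.
R4 ← R4 − 5·R2.
R3 ← R3 / (-17/3).
R1 ← R1 − 1/12·R3.
R2 ← R2 + 1/12·R3.
R4 ← R4 − 29/12·R3.
R4 ← R4 / (388/51).
R1 ← R1 − 38/51·R4.
R2 ← R2 + 7/17·R4.
R3 ← R3 + 16/17·R4.
Reading off the reduced rows gives x_1 = -6, x_2 = -6, x_3 = -2, x_4 = -4.

x_1 = -6, x_2 = -6, x_3 = -2, x_4 = -4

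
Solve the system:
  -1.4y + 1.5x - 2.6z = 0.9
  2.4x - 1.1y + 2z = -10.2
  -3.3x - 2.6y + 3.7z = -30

x = 1, y = 6, z = -3

Row-reduce the augmented matrix:
R1 ← R1 / (3/2).
R2 ← R2 − 12/5·R1.
R3 ← R3 + 33/10·R1.
R2 ← R2 / (57/50).
R1 ← R1 + 14/15·R2.
R3 ← R3 + 142/25·R2.
R3 ← R3 / (16343/570).
R1 ← R1 − 566/171·R3.
R2 ← R2 − 308/57·R3.
Reading off the reduced rows gives x = 1, y = 6, z = -3.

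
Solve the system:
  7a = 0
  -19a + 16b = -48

Row-reduce the augmented matrix:
R1 ← R1 / (7).
R2 ← R2 + 19·R1.
R2 ← R2 / (16).
Reading off the reduced rows gives a = 0, b = -3.

a = 0, b = -3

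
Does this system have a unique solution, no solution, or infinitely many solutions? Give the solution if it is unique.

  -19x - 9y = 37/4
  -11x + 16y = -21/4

x = -1/4, y = -1/2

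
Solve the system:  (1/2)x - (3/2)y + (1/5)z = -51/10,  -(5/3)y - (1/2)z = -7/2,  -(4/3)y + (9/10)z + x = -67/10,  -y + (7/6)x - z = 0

Row-reduce the augmented matrix:
R1 ← R1 / (1/2).
R3 ← R3 − 1·R1.
R4 ← R4 − 7/6·R1.
R2 ← R2 / (-5/3).
R1 ← R1 + 3·R2.
R3 ← R3 − 5/3·R2.
R4 ← R4 − 5/2·R2.
Swap R3 and R4.
R3 ← R3 / (-133/60).
R1 ← R1 − 13/10·R3.
R2 ← R2 − 3/10·R3.
R4 reduces to 0 = 0, so the extra equation is consistent.
Reading off the reduced rows gives x = 0, y = 3, z = -3.

x = 0, y = 3, z = -3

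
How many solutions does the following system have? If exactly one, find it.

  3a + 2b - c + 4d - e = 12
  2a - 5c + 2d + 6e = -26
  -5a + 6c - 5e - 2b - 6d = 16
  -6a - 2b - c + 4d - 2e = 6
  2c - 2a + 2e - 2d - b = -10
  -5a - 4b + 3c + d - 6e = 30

no solution

Row-reduce:
R1 ← R1 / (3).
R2 ← R2 − 2·R1.
R3 ← R3 + 5·R1.
R4 ← R4 + 6·R1.
R5 ← R5 + 2·R1.
R6 ← R6 + 5·R1.
R2 ← R2 / (-4/3).
R1 ← R1 − 2/3·R2.
R3 ← R3 − 4/3·R2.
R4 ← R4 − 2·R2.
R5 ← R5 − 1/3·R2.
R6 ← R6 + 2/3·R2.
Swap R3 and R4.
R3 ← R3 / (-19/2).
R1 ← R1 + 5/2·R3.
R2 ← R2 − 13/4·R3.
R5 ← R5 − 1/4·R3.
R6 ← R6 − 7/2·R3.
Swap R4 and R5.
R4 ← R4 / (15/19).
R1 ← R1 + 36/19·R4.
R2 ← R2 − 81/19·R4.
R3 ← R3 + 22/19·R4.
R6 ← R6 − 229/19·R4.
Swap R5 and R6.
R5 ← R5 / (-57).
R1 ← R1 − 9·R5.
R2 ← R2 + 20·R5.
R3 ← R3 − 4·R5.
R4 ← R4 − 4·R5.
Row 6 reduces to 0 = 2, a contradiction. The system is inconsistent.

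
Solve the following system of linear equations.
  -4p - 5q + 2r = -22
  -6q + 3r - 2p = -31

infinitely many solutions

Row-reduce:
R1 ← R1 / (-4).
R2 ← R2 + 2·R1.
R2 ← R2 / (-7/2).
R1 ← R1 − 5/4·R2.
Rank is 2 with 3 unknowns, leaving r free.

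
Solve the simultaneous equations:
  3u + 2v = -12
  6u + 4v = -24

Row-reduce:
R1 ← R1 / (3).
R2 ← R2 − 6·R1.
Rank is 1 with 2 unknowns, leaving v free.

infinitely many solutions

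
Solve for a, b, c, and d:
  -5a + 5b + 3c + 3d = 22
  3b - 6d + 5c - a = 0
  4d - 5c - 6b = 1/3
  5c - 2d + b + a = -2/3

a = -3, b = 0, c = 1, d = 4/3

Row-reduce the augmented matrix:
R1 ← R1 / (-5).
R2 ← R2 + 1·R1.
R4 ← R4 − 1·R1.
R2 ← R2 / (2).
R1 ← R1 + 1·R2.
R3 ← R3 + 6·R2.
R4 ← R4 − 2·R2.
R3 ← R3 / (41/5).
R1 ← R1 − 8/5·R3.
R2 ← R2 − 11/5·R3.
R4 ← R4 − 6/5·R3.
R4 ← R4 / (308/41).
R1 ← R1 + 67/82·R4.
R2 ← R2 − 77/82·R4.
R3 ← R3 + 79/41·R4.
Reading off the reduced rows gives a = -3, b = 0, c = 1, d = 4/3.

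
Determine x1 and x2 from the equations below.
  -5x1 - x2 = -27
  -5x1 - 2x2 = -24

x1 = 6, x2 = -3

From equation 1: x2 = 27 − 5·x1.
Substitute into equation 2 and solve: x1 = 6.
Then x2 = -3.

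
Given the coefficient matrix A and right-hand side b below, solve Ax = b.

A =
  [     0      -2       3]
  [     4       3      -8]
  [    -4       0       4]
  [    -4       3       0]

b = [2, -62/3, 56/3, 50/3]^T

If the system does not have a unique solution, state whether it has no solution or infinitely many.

Row-reduce the augmented matrix:
Swap R1 and R2.
R1 ← R1 / (4).
R3 ← R3 + 4·R1.
R4 ← R4 + 4·R1.
R2 ← R2 / (-2).
R1 ← R1 − 3/4·R2.
R3 ← R3 − 3·R2.
R4 ← R4 − 6·R2.
R3 ← R3 / (1/2).
R1 ← R1 + 7/8·R3.
R2 ← R2 + 3/2·R3.
R4 ← R4 − 1·R3.
R4 reduces to 0 = 0, so the extra equation is consistent.
Reading off the reduced rows gives x_1 = -8/3, x_2 = 2, x_3 = 2.

x_1 = -8/3, x_2 = 2, x_3 = 2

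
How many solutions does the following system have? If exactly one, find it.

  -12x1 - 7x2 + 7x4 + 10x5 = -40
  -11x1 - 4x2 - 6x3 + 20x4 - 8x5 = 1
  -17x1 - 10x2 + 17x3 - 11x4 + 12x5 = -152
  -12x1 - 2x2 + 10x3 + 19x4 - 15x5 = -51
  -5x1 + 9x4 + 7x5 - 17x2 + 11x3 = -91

Row-reduce the augmented matrix:
R1 ← R1 / (-12).
R2 ← R2 + 11·R1.
R3 ← R3 + 17·R1.
R4 ← R4 + 12·R1.
R5 ← R5 + 5·R1.
R2 ← R2 / (29/12).
R1 ← R1 − 7/12·R2.
R3 ← R3 + 1/12·R2.
R4 ← R4 − 5·R2.
R5 ← R5 + 169/12·R2.
R3 ← R3 / (487/29).
R1 ← R1 − 42/29·R3.
R2 ← R2 + 72/29·R3.
R4 ← R4 − 650/29·R3.
R5 ← R5 + 695/29·R3.
R4 ← R4 / (5449/487).
R1 ← R1 + 1022/487·R4.
R2 ← R2 − 1265/487·R4.
R3 ← R3 + 593/487·R4.
R5 ← R5 − 27301/487·R4.
R5 ← R5 / (-938784/5449).
R1 ← R1 − 33846/5449·R5.
R2 ← R2 + 58891/5449·R5.
R3 ← R3 − 7525/5449·R5.
R4 ← R4 − 6915/5449·R5.
Reading off the reduced rows gives x1 = 3, x2 = 4, x3 = -3, x4 = 2, x5 = 1.

x1 = 3, x2 = 4, x3 = -3, x4 = 2, x5 = 1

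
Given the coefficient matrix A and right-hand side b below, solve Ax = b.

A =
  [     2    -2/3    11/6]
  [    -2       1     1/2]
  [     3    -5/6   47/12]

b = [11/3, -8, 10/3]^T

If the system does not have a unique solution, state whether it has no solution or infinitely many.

infinitely many solutions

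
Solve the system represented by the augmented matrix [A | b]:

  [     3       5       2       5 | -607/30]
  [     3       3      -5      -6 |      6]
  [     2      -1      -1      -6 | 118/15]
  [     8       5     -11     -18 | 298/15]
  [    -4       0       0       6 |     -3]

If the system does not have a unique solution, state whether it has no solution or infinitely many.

Row-reduce the augmented matrix:
R1 ← R1 / (3).
R2 ← R2 − 3·R1.
R3 ← R3 − 2·R1.
R4 ← R4 − 8·R1.
R5 ← R5 + 4·R1.
R2 ← R2 / (-2).
R1 ← R1 − 5/3·R2.
R3 ← R3 + 13/3·R2.
R4 ← R4 + 25/3·R2.
R5 ← R5 − 20/3·R2.
R3 ← R3 / (77/6).
R1 ← R1 + 31/6·R3.
R2 ← R2 − 7/2·R3.
R4 ← R4 − 77/6·R3.
R5 ← R5 + 62/3·R3.
Swap R4 and R5.
R4 ← R4 / (-50/77).
R1 ← R1 + 128/77·R4.
R2 ← R2 − 17/11·R4.
R3 ← R3 − 87/77·R4.
R5 reduces to 0 = 0, so the extra equation is consistent.
Reading off the reduced rows gives x_1 = 0, x_2 = -8/3, x_3 = -11/5, x_4 = -1/2.

x_1 = 0, x_2 = -8/3, x_3 = -11/5, x_4 = -1/2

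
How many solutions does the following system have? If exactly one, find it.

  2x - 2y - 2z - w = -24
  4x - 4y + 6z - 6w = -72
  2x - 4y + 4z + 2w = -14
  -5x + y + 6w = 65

x = -5, y = 4, z = 0, w = 6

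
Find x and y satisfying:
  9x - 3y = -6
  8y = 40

Row-reduce the augmented matrix:
R1 ← R1 / (9).
R2 ← R2 / (8).
R1 ← R1 + 1/3·R2.
Reading off the reduced rows gives x = 1, y = 5.

x = 1, y = 5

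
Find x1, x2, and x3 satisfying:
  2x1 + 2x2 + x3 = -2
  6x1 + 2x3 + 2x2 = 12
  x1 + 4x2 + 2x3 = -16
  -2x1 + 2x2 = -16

x1 = 4, x2 = -4, x3 = -2

Row-reduce the augmented matrix:
R1 ← R1 / (2).
R2 ← R2 − 6·R1.
R3 ← R3 − 1·R1.
R4 ← R4 + 2·R1.
R2 ← R2 / (-4).
R1 ← R1 − 1·R2.
R3 ← R3 − 3·R2.
R4 ← R4 − 4·R2.
R3 ← R3 / (3/4).
R1 ← R1 − 1/4·R3.
R2 ← R2 − 1/4·R3.
R4 reduces to 0 = 0, so the extra equation is consistent.
Reading off the reduced rows gives x1 = 4, x2 = -4, x3 = -2.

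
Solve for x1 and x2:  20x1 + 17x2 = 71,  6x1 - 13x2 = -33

Row-reduce the augmented matrix:
R1 ← R1 / (20).
R2 ← R2 − 6·R1.
R2 ← R2 / (-181/10).
R1 ← R1 − 17/20·R2.
Reading off the reduced rows gives x1 = 1, x2 = 3.

x1 = 1, x2 = 3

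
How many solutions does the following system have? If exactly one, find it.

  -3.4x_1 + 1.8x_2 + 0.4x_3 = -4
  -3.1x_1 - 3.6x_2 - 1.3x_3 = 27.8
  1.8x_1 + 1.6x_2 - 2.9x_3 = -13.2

x_1 = -2, x_2 = -6, x_3 = 0

Row-reduce the augmented matrix:
R1 ← R1 / (-17/5).
R2 ← R2 + 31/10·R1.
R3 ← R3 − 9/5·R1.
R2 ← R2 / (-891/170).
R1 ← R1 + 9/17·R2.
R3 ← R3 − 217/85·R2.
R3 ← R3 / (-31177/8910).
R1 ← R1 − 5/99·R3.
R2 ← R2 − 283/891·R3.
Reading off the reduced rows gives x_1 = -2, x_2 = -6, x_3 = 0.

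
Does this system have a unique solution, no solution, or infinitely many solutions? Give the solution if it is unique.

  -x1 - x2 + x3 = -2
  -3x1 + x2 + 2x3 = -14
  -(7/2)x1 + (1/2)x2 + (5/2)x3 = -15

infinitely many solutions

Row-reduce:
R1 ← R1 / (-1).
R2 ← R2 + 3·R1.
R3 ← R3 + 7/2·R1.
R2 ← R2 / (4).
R1 ← R1 − 1·R2.
R3 ← R3 − 4·R2.
Rank is 2 with 3 unknowns, leaving x3 free.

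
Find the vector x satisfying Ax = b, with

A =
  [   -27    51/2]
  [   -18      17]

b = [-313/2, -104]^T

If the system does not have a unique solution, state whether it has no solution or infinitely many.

no solution

Row-reduce:
R1 ← R1 / (-27).
R2 ← R2 + 18·R1.
Row 2 reduces to 0 = 1/3, a contradiction. The system is inconsistent.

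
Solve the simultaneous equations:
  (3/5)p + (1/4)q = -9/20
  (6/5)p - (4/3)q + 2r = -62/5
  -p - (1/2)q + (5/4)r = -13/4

p = -2, q = 3, r = -3

Row-reduce the augmented matrix:
R1 ← R1 / (3/5).
R2 ← R2 − 6/5·R1.
R3 ← R3 + 1·R1.
R2 ← R2 / (-11/6).
R1 ← R1 − 5/12·R2.
R3 ← R3 + 1/12·R2.
R3 ← R3 / (51/44).
R1 ← R1 − 5/11·R3.
R2 ← R2 + 12/11·R3.
Reading off the reduced rows gives p = -2, q = 3, r = -3.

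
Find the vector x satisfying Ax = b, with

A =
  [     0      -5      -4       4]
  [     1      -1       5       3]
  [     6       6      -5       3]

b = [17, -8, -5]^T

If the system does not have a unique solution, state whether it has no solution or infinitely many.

Row-reduce:
Swap R1 and R2.
R3 ← R3 − 6·R1.
R2 ← R2 / (-5).
R1 ← R1 + 1·R2.
R3 ← R3 − 12·R2.
R3 ← R3 / (-223/5).
R1 ← R1 − 29/5·R3.
R2 ← R2 − 4/5·R3.
Rank is 3 with 4 unknowns, leaving x_4 free.

infinitely many solutions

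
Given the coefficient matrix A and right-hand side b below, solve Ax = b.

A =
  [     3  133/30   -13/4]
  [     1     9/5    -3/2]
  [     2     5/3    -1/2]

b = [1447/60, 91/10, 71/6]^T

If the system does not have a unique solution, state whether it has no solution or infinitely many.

infinitely many solutions

Row-reduce:
R1 ← R1 / (3).
R2 ← R2 − 1·R1.
R3 ← R3 − 2·R1.
R2 ← R2 / (29/90).
R1 ← R1 − 133/90·R2.
R3 ← R3 + 58/45·R2.
Rank is 2 with 3 unknowns, leaving x_3 free.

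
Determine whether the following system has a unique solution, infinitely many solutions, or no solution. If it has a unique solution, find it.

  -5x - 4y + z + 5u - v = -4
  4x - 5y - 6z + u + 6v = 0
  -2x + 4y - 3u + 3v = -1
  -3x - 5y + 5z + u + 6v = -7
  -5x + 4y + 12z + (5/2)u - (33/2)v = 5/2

no solution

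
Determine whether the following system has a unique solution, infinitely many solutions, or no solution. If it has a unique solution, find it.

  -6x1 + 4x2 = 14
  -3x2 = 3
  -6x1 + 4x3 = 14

x1 = -3, x2 = -1, x3 = -1

Row-reduce the augmented matrix:
R1 ← R1 / (-6).
R3 ← R3 + 6·R1.
R2 ← R2 / (-3).
R1 ← R1 + 2/3·R2.
R3 ← R3 + 4·R2.
R3 ← R3 / (4).
Reading off the reduced rows gives x1 = -3, x2 = -1, x3 = -1.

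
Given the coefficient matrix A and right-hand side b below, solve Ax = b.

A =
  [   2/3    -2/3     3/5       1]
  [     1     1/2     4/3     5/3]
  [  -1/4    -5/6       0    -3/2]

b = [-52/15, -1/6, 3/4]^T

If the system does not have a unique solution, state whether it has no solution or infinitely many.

Row-reduce:
R1 ← R1 / (2/3).
R2 ← R2 − 1·R1.
R3 ← R3 + 1/4·R1.
R2 ← R2 / (3/2).
R1 ← R1 + 1·R2.
R3 ← R3 + 13/12·R2.
R3 ← R3 / (581/1080).
R1 ← R1 − 107/90·R3.
R2 ← R2 − 13/45·R3.
Rank is 3 with 4 unknowns, leaving x_4 free.

infinitely many solutions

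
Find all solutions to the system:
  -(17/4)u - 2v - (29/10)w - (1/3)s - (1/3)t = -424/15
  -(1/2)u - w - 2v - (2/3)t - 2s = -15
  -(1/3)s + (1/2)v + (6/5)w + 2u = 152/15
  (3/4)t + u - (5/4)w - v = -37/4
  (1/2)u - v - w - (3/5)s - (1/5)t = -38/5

no solution

Row-reduce:
R1 ← R1 / (-17/4).
R2 ← R2 + 1/2·R1.
R3 ← R3 − 2·R1.
R4 ← R4 − 1·R1.
R5 ← R5 − 1/2·R1.
R2 ← R2 / (-30/17).
R1 ← R1 − 8/17·R2.
R3 ← R3 + 15/34·R2.
R4 ← R4 + 25/17·R2.
R5 ← R5 + 21/17·R2.
Swap R3 and R4.
R3 ← R3 / (-83/60).
R1 ← R1 − 38/75·R3.
R2 ← R2 − 28/75·R3.
R5 ← R5 + 22/25·R3.
Swap R4 and R5.
R4 ← R4 / (-319/1245).
R1 ← R1 − 52/415·R4.
R2 ← R2 − 1906/1245·R4.
R3 ← R3 + 280/249·R4.
Row 5 reduces to 0 = -1/4, a contradiction. The system is inconsistent.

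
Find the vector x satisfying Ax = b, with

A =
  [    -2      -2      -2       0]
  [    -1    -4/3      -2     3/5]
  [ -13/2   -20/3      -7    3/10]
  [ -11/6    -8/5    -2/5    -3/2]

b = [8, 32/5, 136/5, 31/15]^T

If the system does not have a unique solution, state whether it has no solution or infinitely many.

Row-reduce:
R1 ← R1 / (-2).
R2 ← R2 + 1·R1.
R3 ← R3 + 13/2·R1.
R4 ← R4 + 11/6·R1.
R2 ← R2 / (-1/3).
R1 ← R1 − 1·R2.
R3 ← R3 + 1/6·R2.
R4 ← R4 − 7/30·R2.
Swap R3 and R4.
R3 ← R3 / (11/15).
R1 ← R1 + 2·R3.
R2 ← R2 − 3·R3.
Rank is 3 with 4 unknowns, leaving x_4 free.

infinitely many solutions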